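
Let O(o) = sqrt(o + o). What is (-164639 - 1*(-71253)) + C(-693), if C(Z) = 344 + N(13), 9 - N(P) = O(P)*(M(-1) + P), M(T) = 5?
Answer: -93033 - 18*sqrt(26) ≈ -93125.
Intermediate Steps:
O(o) = sqrt(2)*sqrt(o) (O(o) = sqrt(2*o) = sqrt(2)*sqrt(o))
N(P) = 9 - sqrt(2)*sqrt(P)*(5 + P)
C(Z) = 353 - 18*sqrt(26) (C(Z) = 344 + (9 - sqrt(2)*13**(3/2) - 5*sqrt(2)*sqrt(13)) = 344 + (9 - sqrt(2)*13*sqrt(13) - 5*sqrt(26)) = 344 + (9 - 13*sqrt(26) - 5*sqrt(26)) = 344 + (9 - 18*sqrt(26)) = 353 - 18*sqrt(26))
(-164639 - 1*(-71253)) + C(-693) = (-164639 - 1*(-71253)) + (353 - 18*sqrt(26)) = (-164639 + 71253) + (353 - 18*sqrt(26)) = -93386 + (353 - 18*sqrt(26)) = -93033 - 18*sqrt(26)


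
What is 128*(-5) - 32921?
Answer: -33561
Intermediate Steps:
128*(-5) - 32921 = -640 - 32921 = -33561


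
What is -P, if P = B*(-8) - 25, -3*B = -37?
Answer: 371/3 ≈ 123.67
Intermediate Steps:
B = 37/3 (B = -⅓*(-37) = 37/3 ≈ 12.333)
P = -371/3 (P = (37/3)*(-8) - 25 = -296/3 - 25 = -371/3 ≈ -123.67)
-P = -1*(-371/3) = 371/3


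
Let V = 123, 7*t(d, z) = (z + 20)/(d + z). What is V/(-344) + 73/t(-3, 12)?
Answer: 197265/1376 ≈ 143.36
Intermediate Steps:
t(d, z) = (20 + z)/(7*(d + z)) (t(d, z) = ((z + 20)/(d + z))/7 = ((20 + z)/(d + z))/7 = (20 + z)/(7*(d + z)))
V/(-344) + 73/t(-3, 12) = 123/(-344) + 73/(((20 + 12)/(7*(-3 + 12)))) = 123*(-1/344) + 73/(((1/7)*32/9)) = -123/344 + 73/(((1/7)*(1/9)*32)) = -123/344 + 73/(32/63) = -123/344 + 73*(63/32) = -123/344 + 4599/32 = 197265/1376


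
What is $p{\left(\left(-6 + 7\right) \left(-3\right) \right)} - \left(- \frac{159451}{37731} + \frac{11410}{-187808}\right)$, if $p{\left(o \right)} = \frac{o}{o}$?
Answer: $\frac{18731433883}{3543091824} \approx 5.2868$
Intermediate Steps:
$p{\left(o \right)} = 1$
$p{\left(\left(-6 + 7\right) \left(-3\right) \right)} - \left(- \frac{159451}{37731} + \frac{11410}{-187808}\right) = 1 - \left(- \frac{159451}{37731} + \frac{11410}{-187808}\right) = 1 - \left(\left(-159451\right) \frac{1}{37731} + 11410 \left(- \frac{1}{187808}\right)\right) = 1 - \left(- \frac{159451}{37731} - \frac{5705}{93904}\right) = 1 - - \frac{15188342059}{3543091824} = 1 + \frac{15188342059}{3543091824} = \frac{18731433883}{3543091824}$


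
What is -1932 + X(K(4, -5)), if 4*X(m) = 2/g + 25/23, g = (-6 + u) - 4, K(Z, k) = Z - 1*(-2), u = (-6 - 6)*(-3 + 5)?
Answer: -1510623/782 ≈ -1931.7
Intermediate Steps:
u = -24 (u = -12*2 = -24)
K(Z, k) = 2 + Z (K(Z, k) = Z + 2 = 2 + Z)
g = -34 (g = (-6 - 24) - 4 = -30 - 4 = -34)
X(m) = 201/782 (X(m) = (2/(-34) + 25/23)/4 = (2*(-1/34) + 25*(1/23))/4 = (-1/17 + 25/23)/4 = (¼)*(402/391) = 201/782)
-1932 + X(K(4, -5)) = -1932 + 201/782 = -1510623/782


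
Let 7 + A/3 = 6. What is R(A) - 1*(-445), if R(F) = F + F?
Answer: 439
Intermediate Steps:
A = -3 (A = -21 + 3*6 = -21 + 18 = -3)
R(F) = 2*F
R(A) - 1*(-445) = 2*(-3) - 1*(-445) = -6 + 445 = 439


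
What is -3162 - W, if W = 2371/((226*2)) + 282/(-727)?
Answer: -1040642101/328604 ≈ -3166.9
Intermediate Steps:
W = 1596253/328604 (W = 2371/452 + 282*(-1/727) = 2371*(1/452) - 282/727 = 2371/452 - 282/727 = 1596253/328604 ≈ 4.8577)
-3162 - W = -3162 - 1*1596253/328604 = -3162 - 1596253/328604 = -1040642101/328604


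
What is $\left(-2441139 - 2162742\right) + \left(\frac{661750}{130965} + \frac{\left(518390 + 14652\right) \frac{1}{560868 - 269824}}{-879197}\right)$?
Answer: $- \frac{15428500120894817017175}{3351198055309962} \approx -4.6039 \cdot 10^{6}$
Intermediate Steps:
$\left(-2441139 - 2162742\right) + \left(\frac{661750}{130965} + \frac{\left(518390 + 14652\right) \frac{1}{560868 - 269824}}{-879197}\right) = -4603881 + \left(661750 \cdot \frac{1}{130965} + \frac{533042}{291044} \left(- \frac{1}{879197}\right)\right) = -4603881 + \left(\frac{132350}{26193} + 533042 \cdot \frac{1}{291044} \left(- \frac{1}{879197}\right)\right) = -4603881 + \left(\frac{132350}{26193} + \frac{266521}{145522} \left(- \frac{1}{879197}\right)\right) = -4603881 + \left(\frac{132350}{26193} - \frac{266521}{127942505834}\right) = -4603881 + \frac{16933183666145347}{3351198055309962} = - \frac{15428500120894817017175}{3351198055309962}$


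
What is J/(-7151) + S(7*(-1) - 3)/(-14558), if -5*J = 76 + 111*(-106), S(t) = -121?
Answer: -33171333/104104258 ≈ -0.31864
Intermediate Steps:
J = 2338 (J = -(76 + 111*(-106))/5 = -(76 - 11766)/5 = -⅕*(-11690) = 2338)
J/(-7151) + S(7*(-1) - 3)/(-14558) = 2338/(-7151) - 121/(-14558) = 2338*(-1/7151) - 121*(-1/14558) = -2338/7151 + 121/14558 = -33171333/104104258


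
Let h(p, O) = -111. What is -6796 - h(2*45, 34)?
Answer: -6685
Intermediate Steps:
-6796 - h(2*45, 34) = -6796 - 1*(-111) = -6796 + 111 = -6685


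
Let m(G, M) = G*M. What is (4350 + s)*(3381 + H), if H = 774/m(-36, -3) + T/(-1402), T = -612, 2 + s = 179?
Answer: 21506969685/1402 ≈ 1.5340e+7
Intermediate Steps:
s = 177 (s = -2 + 179 = 177)
H = 31979/4206 (H = 774/((-36*(-3))) - 612/(-1402) = 774/108 - 612*(-1/1402) = 774*(1/108) + 306/701 = 43/6 + 306/701 = 31979/4206 ≈ 7.6032)
(4350 + s)*(3381 + H) = (4350 + 177)*(3381 + 31979/4206) = 4527*(14252465/4206) = 21506969685/1402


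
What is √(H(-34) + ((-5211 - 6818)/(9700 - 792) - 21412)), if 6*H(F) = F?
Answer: I*√3824216499291/13362 ≈ 146.35*I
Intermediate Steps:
H(F) = F/6
√(H(-34) + ((-5211 - 6818)/(9700 - 792) - 21412)) = √((⅙)*(-34) + ((-5211 - 6818)/(9700 - 792) - 21412)) = √(-17/3 + (-12029/8908 - 21412)) = √(-17/3 - 190750125/8908) = √(-572401811/26724) = I*√3824216499291/13362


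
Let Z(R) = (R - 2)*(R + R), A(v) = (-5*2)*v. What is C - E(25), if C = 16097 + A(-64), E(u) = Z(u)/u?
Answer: 16691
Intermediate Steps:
A(v) = -10*v
Z(R) = 2*R*(-2 + R) (Z(R) = (-2 + R)*(2*R) = 2*R*(-2 + R))
E(u) = -4 + 2*u (E(u) = (2*u*(-2 + u))/u = -4 + 2*u)
C = 16737 (C = 16097 - 10*(-64) = 16097 + 640 = 16737)
C - E(25) = 16737 - (-4 + 2*25) = 16737 - (-4 + 50) = 16737 - 1*46 = 16737 - 46 = 16691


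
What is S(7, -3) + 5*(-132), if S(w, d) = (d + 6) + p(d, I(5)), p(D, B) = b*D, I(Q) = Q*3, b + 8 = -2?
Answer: -627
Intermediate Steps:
b = -10 (b = -8 - 2 = -10)
I(Q) = 3*Q
p(D, B) = -10*D
S(w, d) = 6 - 9*d (S(w, d) = (d + 6) - 10*d = (6 + d) - 10*d = 6 - 9*d)
S(7, -3) + 5*(-132) = (6 - 9*(-3)) + 5*(-132) = (6 + 27) - 660 = 33 - 660 = -627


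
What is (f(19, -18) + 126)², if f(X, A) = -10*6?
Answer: 4356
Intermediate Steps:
f(X, A) = -60 (f(X, A) = -2*30 = -60)
(f(19, -18) + 126)² = (-60 + 126)² = 66² = 4356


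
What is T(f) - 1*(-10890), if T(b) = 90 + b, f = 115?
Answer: 11095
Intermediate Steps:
T(f) - 1*(-10890) = (90 + 115) - 1*(-10890) = 205 + 10890 = 11095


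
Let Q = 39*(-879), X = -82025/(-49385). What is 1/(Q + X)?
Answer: -581/19916296 ≈ -2.9172e-5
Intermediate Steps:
X = 965/581 (X = -82025*(-1/49385) = 965/581 ≈ 1.6609)
Q = -34281
1/(Q + X) = 1/(-34281 + 965/581) = 1/(-19916296/581) = -581/19916296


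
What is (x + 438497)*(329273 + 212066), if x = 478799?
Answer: 496568099344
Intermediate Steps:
(x + 438497)*(329273 + 212066) = (478799 + 438497)*(329273 + 212066) = 917296*541339 = 496568099344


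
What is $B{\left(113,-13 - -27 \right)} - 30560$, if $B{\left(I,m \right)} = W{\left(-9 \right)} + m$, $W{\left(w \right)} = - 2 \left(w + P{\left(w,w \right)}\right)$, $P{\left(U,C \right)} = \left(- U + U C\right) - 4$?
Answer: $-30700$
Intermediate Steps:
$P{\left(U,C \right)} = -4 - U + C U$ ($P{\left(U,C \right)} = \left(- U + C U\right) - 4 = -4 - U + C U$)
$W{\left(w \right)} = 8 - 2 w^{2}$ ($W{\left(w \right)} = - 2 \left(w - \left(4 + w - w w\right)\right) = - 2 \left(w - \left(4 + w - w^{2}\right)\right) = - 2 \left(-4 + w^{2}\right) = 8 - 2 w^{2}$)
$B{\left(I,m \right)} = -154 + m$ ($B{\left(I,m \right)} = \left(8 - 2 \left(-9\right)^{2}\right) + m = \left(8 - 162\right) + m = -154 + m$)
$B{\left(113,-13 - -27 \right)} - 30560 = \left(-154 - -14\right) - 30560 = \left(-154 + \left(-13 + 27\right)\right) - 30560 = \left(-154 + 14\right) - 30560 = -140 - 30560 = -30700$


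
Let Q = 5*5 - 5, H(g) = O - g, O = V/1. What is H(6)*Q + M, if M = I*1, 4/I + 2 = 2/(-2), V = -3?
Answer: -544/3 ≈ -181.33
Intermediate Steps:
I = -4/3 (I = 4/(-2 + 2/(-2)) = 4/(-2 + 2*(-1/2)) = 4/(-2 - 1) = 4/(-3) = 4*(-1/3) = -4/3 ≈ -1.3333)
M = -4/3 (M = -4/3*1 = -4/3 ≈ -1.3333)
O = -3 (O = -3/1 = -3*1 = -3)
H(g) = -3 - g
Q = 20 (Q = 25 - 5 = 20)
H(6)*Q + M = (-3 - 1*6)*20 - 4/3 = (-3 - 6)*20 - 4/3 = -9*20 - 4/3 = -180 - 4/3 = -544/3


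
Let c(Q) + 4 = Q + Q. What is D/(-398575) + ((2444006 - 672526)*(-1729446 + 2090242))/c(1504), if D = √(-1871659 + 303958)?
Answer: 159785724520/751 - 3*I*√174189/398575 ≈ 2.1276e+8 - 0.0031414*I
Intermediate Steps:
D = 3*I*√174189 (D = √(-1567701) = 3*I*√174189 ≈ 1252.1*I)
c(Q) = -4 + 2*Q (c(Q) = -4 + (Q + Q) = -4 + 2*Q)
D/(-398575) + ((2444006 - 672526)*(-1729446 + 2090242))/c(1504) = (3*I*√174189)/(-398575) + ((2444006 - 672526)*(-1729446 + 2090242))/(-4 + 2*1504) = (3*I*√174189)*(-1/398575) + (1771480*360796)/(-4 + 3008) = -3*I*√174189/398575 + 639142898080/3004 = -3*I*√174189/398575 + 639142898080*(1/3004) = -3*I*√174189/398575 + 159785724520/751 = 159785724520/751 - 3*I*√174189/398575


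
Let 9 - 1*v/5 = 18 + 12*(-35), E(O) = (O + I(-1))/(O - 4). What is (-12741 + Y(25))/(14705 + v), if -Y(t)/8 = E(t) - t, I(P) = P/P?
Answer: -263569/351960 ≈ -0.74886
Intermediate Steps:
I(P) = 1
E(O) = (1 + O)/(-4 + O) (E(O) = (O + 1)/(O - 4) = (1 + O)/(-4 + O))
v = 2055 (v = 45 - 5*(18 + 12*(-35)) = 45 - 5*(18 - 420) = 45 - 5*(-402) = 45 + 2010 = 2055)
Y(t) = 8*t - 8*(1 + t)/(-4 + t) (Y(t) = -8*((1 + t)/(-4 + t) - t) = -8*(-t + (1 + t)/(-4 + t)) = 8*t - 8*(1 + t)/(-4 + t))
(-12741 + Y(25))/(14705 + v) = (-12741 + 8*(-1 + 25² - 5*25)/(-4 + 25))/(14705 + 2055) = (-12741 + 8*(-1 + 625 - 125)/21)/16760 = (-12741 + 8*(1/21)*499)*(1/16760) = (-12741 + 3992/21)*(1/16760) = -263569/21*1/16760 = -263569/351960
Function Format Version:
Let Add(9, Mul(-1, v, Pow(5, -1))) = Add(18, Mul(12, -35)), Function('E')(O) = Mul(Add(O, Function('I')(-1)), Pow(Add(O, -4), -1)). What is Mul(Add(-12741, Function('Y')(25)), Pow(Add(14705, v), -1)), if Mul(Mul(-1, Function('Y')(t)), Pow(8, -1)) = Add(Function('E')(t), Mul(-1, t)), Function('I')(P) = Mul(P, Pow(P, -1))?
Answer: Rational(-263569, 351960) ≈ -0.74886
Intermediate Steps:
Function('I')(P) = 1
Function('E')(O) = Mul(Pow(Add(-4, O), -1), Add(1, O)) (Function('E')(O) = Mul(Add(O, 1), Pow(Add(O, -4), -1)) = Mul(Add(1, O), Pow(Add(-4, O), -1)) = Mul(Pow(Add(-4, O), -1), Add(1, O)))
v = 2055 (v = Add(45, Mul(-5, Add(18, Mul(12, -35)))) = Add(45, Mul(-5, Add(18, -420))) = Add(45, Mul(-5, -402)) = Add(45, 2010) = 2055)
Function('Y')(t) = Add(Mul(8, t), Mul(-8, Pow(Add(-4, t), -1), Add(1, t))) (Function('Y')(t) = Mul(-8, Add(Mul(Pow(Add(-4, t), -1), Add(1, t)), Mul(-1, t))) = Mul(-8, Add(Mul(-1, t), Mul(Pow(Add(-4, t), -1), Add(1, t)))) = Add(Mul(8, t), Mul(-8, Pow(Add(-4, t), -1), Add(1, t))))
Mul(Add(-12741, Function('Y')(25)), Pow(Add(14705, v), -1)) = Mul(Add(-12741, Mul(8, Pow(Add(-4, 25), -1), Add(-1, Pow(25, 2), Mul(-5, 25)))), Pow(Add(14705, 2055), -1)) = Mul(Add(-12741, Mul(8, Pow(21, -1), Add(-1, 625, -125))), Pow(16760, -1)) = Mul(Add(-12741, Mul(8, Rational(1, 21), 499)), Rational(1, 16760)) = Mul(Add(-12741, Rational(3992, 21)), Rational(1, 16760)) = Mul(Rational(-263569, 21), Rational(1, 16760)) = Rational(-263569, 351960)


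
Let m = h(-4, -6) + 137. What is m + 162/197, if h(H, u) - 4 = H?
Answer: 27151/197 ≈ 137.82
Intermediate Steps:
h(H, u) = 4 + H
m = 137 (m = (4 - 4) + 137 = 0 + 137 = 137)
m + 162/197 = 137 + 162/197 = 27151/197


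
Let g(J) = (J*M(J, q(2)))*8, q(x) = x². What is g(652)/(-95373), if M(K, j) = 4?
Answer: -20864/95373 ≈ -0.21876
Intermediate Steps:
g(J) = 32*J (g(J) = (J*4)*8 = (4*J)*8 = 32*J)
g(652)/(-95373) = (32*652)/(-95373) = 20864*(-1/95373) = -20864/95373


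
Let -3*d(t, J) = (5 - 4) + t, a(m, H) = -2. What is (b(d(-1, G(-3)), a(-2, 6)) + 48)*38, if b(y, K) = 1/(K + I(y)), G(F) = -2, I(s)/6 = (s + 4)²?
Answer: 85747/47 ≈ 1824.4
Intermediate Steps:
I(s) = 6*(4 + s)² (I(s) = 6*(s + 4)² = 6*(4 + s)²)
d(t, J) = -⅓ - t/3 (d(t, J) = -((5 - 4) + t)/3 = -(1 + t)/3 = -⅓ - t/3)
b(y, K) = 1/(K + 6*(4 + y)²)
(b(d(-1, G(-3)), a(-2, 6)) + 48)*38 = (1/(-2 + 6*(4 + (-⅓ - ⅓*(-1)))²) + 48)*38 = (1/(-2 + 6*(4 + (-⅓ + ⅓))²) + 48)*38 = (1/(-2 + 6*(4 + 0)²) + 48)*38 = (1/(-2 + 6*4²) + 48)*38 = (1/(-2 + 6*16) + 48)*38 = (1/(-2 + 96) + 48)*38 = (1/94 + 48)*38 = (4513/94)*38 = 85747/47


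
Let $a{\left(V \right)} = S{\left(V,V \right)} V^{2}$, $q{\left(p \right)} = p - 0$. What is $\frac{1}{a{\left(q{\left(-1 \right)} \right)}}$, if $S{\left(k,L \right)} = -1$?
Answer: $-1$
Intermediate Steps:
$q{\left(p \right)} = p$ ($q{\left(p \right)} = p + 0 = p$)
$a{\left(V \right)} = - V^{2}$
$\frac{1}{a{\left(q{\left(-1 \right)} \right)}} = \frac{1}{\left(-1\right) \left(-1\right)^{2}} = \frac{1}{\left(-1\right) 1} = \frac{1}{-1} = -1$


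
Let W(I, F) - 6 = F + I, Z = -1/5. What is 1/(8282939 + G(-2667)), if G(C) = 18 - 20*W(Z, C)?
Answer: 1/8336181 ≈ 1.1996e-7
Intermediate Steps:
Z = -⅕ (Z = -1*⅕ = -⅕ ≈ -0.20000)
W(I, F) = 6 + F + I (W(I, F) = 6 + (F + I) = 6 + F + I)
G(C) = -98 - 20*C (G(C) = 18 - 20*(6 + C - ⅕) = 18 - 20*(29/5 + C) = 18 + (-116 - 20*C) = -98 - 20*C)
1/(8282939 + G(-2667)) = 1/(8282939 + (-98 - 20*(-2667))) = 1/(8282939 + (-98 + 53340)) = 1/(8282939 + 53242) = 1/8336181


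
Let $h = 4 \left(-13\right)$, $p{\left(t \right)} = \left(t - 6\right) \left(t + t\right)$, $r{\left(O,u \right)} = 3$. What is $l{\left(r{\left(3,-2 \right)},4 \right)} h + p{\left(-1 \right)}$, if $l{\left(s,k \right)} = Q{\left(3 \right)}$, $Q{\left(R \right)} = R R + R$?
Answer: $-610$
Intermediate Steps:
$Q{\left(R \right)} = R + R^{2}$ ($Q{\left(R \right)} = R^{2} + R = R + R^{2}$)
$l{\left(s,k \right)} = 12$ ($l{\left(s,k \right)} = 3 \left(1 + 3\right) = 3 \cdot 4 = 12$)
$p{\left(t \right)} = 2 t \left(-6 + t\right)$ ($p{\left(t \right)} = \left(-6 + t\right) 2 t = 2 t \left(-6 + t\right)$)
$h = -52$
$l{\left(r{\left(3,-2 \right)},4 \right)} h + p{\left(-1 \right)} = 12 \left(-52\right) + 2 \left(-1\right) \left(-6 - 1\right) = -624 + 2 \left(-1\right) \left(-7\right) = -624 + 14 = -610$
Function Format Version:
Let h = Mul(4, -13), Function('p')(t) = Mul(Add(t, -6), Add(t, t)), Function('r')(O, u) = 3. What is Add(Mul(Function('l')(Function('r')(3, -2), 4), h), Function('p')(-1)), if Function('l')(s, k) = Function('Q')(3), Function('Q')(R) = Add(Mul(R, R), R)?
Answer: -610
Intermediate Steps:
Function('Q')(R) = Add(R, Pow(R, 2)) (Function('Q')(R) = Add(Pow(R, 2), R) = Add(R, Pow(R, 2)))
Function('l')(s, k) = 12 (Function('l')(s, k) = Mul(3, Add(1, 3)) = Mul(3, 4) = 12)
Function('p')(t) = Mul(2, t, Add(-6, t)) (Function('p')(t) = Mul(Add(-6, t), Mul(2, t)) = Mul(2, t, Add(-6, t)))
h = -52
Add(Mul(Function('l')(Function('r')(3, -2), 4), h), Function('p')(-1)) = Add(Mul(12, -52), Mul(2, -1, Add(-6, -1))) = Add(-624, Mul(2, -1, -7)) = Add(-624, 14) = -610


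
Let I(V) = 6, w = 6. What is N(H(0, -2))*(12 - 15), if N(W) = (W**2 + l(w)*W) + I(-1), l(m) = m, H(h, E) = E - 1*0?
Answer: 6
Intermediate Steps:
H(h, E) = E (H(h, E) = E + 0 = E)
N(W) = 6 + W**2 + 6*W (N(W) = (W**2 + 6*W) + 6 = 6 + W**2 + 6*W)
N(H(0, -2))*(12 - 15) = (6 + (-2)**2 + 6*(-2))*(12 - 15) = (6 + 4 - 12)*(-3) = -2*(-3) = 6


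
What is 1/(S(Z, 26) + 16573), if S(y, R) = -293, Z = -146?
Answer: 1/16280 ≈ 6.1425e-5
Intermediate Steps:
1/(S(Z, 26) + 16573) = 1/(-293 + 16573) = 1/16280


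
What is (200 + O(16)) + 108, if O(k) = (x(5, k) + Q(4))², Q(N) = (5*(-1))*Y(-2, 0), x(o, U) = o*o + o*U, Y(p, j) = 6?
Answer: 5933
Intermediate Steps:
x(o, U) = o² + U*o
Q(N) = -30 (Q(N) = (5*(-1))*6 = -5*6 = -30)
O(k) = (-5 + 5*k)² (O(k) = (5*(k + 5) - 30)² = (5*(5 + k) - 30)² = ((25 + 5*k) - 30)² = (-5 + 5*k)²)
(200 + O(16)) + 108 = (200 + 25*(-1 + 16)²) + 108 = (200 + 25*15²) + 108 = (200 + 25*225) + 108 = (200 + 5625) + 108 = 5825 + 108 = 5933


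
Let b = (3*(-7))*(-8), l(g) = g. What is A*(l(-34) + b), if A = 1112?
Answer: 149008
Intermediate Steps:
b = 168 (b = -21*(-8) = 168)
A*(l(-34) + b) = 1112*(-34 + 168) = 1112*134 = 149008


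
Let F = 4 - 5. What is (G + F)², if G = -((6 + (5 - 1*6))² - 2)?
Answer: 576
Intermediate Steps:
G = -23 (G = -((6 + (5 - 6))² - 2) = -((6 - 1)² - 2) = -(5² - 2) = -(25 - 2) = -1*23 = -23)
F = -1
(G + F)² = (-23 - 1)² = (-24)² = 576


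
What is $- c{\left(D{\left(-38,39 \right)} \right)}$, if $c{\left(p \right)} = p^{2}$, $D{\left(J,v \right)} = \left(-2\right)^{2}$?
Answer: $-16$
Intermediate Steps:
$D{\left(J,v \right)} = 4$
$- c{\left(D{\left(-38,39 \right)} \right)} = - 4^{2} = \left(-1\right) 16 = -16$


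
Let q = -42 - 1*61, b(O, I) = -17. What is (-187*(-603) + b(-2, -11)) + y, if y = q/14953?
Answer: 1685860929/14953 ≈ 1.1274e+5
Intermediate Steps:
q = -103 (q = -42 - 61 = -103)
y = -103/14953 ≈ -0.0068882
(-187*(-603) + b(-2, -11)) + y = (-187*(-603) - 17) - 103/14953 = (112761 - 17) - 103/14953 = 112744 - 103/14953 = 1685860929/14953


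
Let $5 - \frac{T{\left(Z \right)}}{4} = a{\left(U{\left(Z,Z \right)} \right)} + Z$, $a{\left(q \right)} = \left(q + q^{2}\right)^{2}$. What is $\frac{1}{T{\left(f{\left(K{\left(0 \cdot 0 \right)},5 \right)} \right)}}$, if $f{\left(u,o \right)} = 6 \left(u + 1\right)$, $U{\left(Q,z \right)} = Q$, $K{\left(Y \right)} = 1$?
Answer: $- \frac{1}{97372} \approx -1.027 \cdot 10^{-5}$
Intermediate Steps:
$f{\left(u,o \right)} = 6 + 6 u$ ($f{\left(u,o \right)} = 6 \left(1 + u\right) = 6 + 6 u$)
$T{\left(Z \right)} = 20 - 4 Z - 4 Z^{2} \left(1 + Z\right)^{2}$ ($T{\left(Z \right)} = 20 - 4 \left(Z^{2} \left(1 + Z\right)^{2} + Z\right) = 20 - 4 \left(Z + Z^{2} \left(1 + Z\right)^{2}\right) = 20 - \left(4 Z + 4 Z^{2} \left(1 + Z\right)^{2}\right) = 20 - 4 Z - 4 Z^{2} \left(1 + Z\right)^{2}$)
$\frac{1}{T{\left(f{\left(K{\left(0 \cdot 0 \right)},5 \right)} \right)}} = \frac{1}{20 - 4 \left(6 + 6 \cdot 1\right) - 4 \left(6 + 6 \cdot 1\right)^{2} \left(1 + \left(6 + 6 \cdot 1\right)\right)^{2}} = \frac{1}{20 - 4 \left(6 + 6\right) - 4 \left(6 + 6\right)^{2} \left(1 + \left(6 + 6\right)\right)^{2}} = \frac{1}{20 - 48 - 4 \cdot 12^{2} \left(1 + 12\right)^{2}} = \frac{1}{20 - 48 - 576 \cdot 13^{2}} = \frac{1}{20 - 48 - 576 \cdot 169} = \frac{1}{20 - 48 - 97344} = \frac{1}{-97372} = - \frac{1}{97372}$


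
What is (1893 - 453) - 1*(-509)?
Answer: 1949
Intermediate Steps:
(1893 - 453) - 1*(-509) = 1440 + 509 = 1949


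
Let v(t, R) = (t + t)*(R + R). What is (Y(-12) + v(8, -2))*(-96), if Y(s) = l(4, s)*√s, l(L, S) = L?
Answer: 6144 - 768*I*√3 ≈ 6144.0 - 1330.2*I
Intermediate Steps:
Y(s) = 4*√s
v(t, R) = 4*R*t (v(t, R) = (2*t)*(2*R) = 4*R*t)
(Y(-12) + v(8, -2))*(-96) = (4*√(-12) + 4*(-2)*8)*(-96) = (4*(2*I*√3) - 64)*(-96) = (8*I*√3 - 64)*(-96) = (-64 + 8*I*√3)*(-96) = 6144 - 768*I*√3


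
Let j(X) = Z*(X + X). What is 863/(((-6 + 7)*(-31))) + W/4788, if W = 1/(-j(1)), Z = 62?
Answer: -533167/19152 ≈ -27.839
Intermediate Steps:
j(X) = 124*X (j(X) = 62*(X + X) = 62*(2*X) = 124*X)
W = -1/124 (W = 1/(-124) = -1/124 ≈ -0.0080645)
863/(((-6 + 7)*(-31))) + W/4788 = 863/(((-6 + 7)*(-31))) - 1/124/4788 = 863/((1*(-31))) - 1/124*1/4788 = 863/(-31) - 1/593712 = 863*(-1/31) - 1/593712 = -863/31 - 1/593712 = -533167/19152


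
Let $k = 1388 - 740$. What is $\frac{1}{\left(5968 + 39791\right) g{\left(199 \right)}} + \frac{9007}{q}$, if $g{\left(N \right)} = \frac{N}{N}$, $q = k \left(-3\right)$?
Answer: $- \frac{137383123}{29651832} \approx -4.6332$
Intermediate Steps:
$k = 648$
$q = -1944$ ($q = 648 \left(-3\right) = -1944$)
$g{\left(N \right)} = 1$
$\frac{1}{\left(5968 + 39791\right) g{\left(199 \right)}} + \frac{9007}{q} = \frac{1}{\left(5968 + 39791\right) 1} + \frac{9007}{-1944} = \frac{1}{45759} \cdot 1 + 9007 \left(- \frac{1}{1944}\right) = \frac{1}{45759} \cdot 1 - \frac{9007}{1944} = \frac{1}{45759} - \frac{9007}{1944} = - \frac{137383123}{29651832}$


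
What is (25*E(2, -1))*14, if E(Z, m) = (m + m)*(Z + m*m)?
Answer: -2100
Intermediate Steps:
E(Z, m) = 2*m*(Z + m**2) (E(Z, m) = (2*m)*(Z + m**2) = 2*m*(Z + m**2))
(25*E(2, -1))*14 = (25*(2*(-1)*(2 + (-1)**2)))*14 = (25*(2*(-1)*(2 + 1)))*14 = (25*(2*(-1)*3))*14 = (25*(-6))*14 = -150*14 = -2100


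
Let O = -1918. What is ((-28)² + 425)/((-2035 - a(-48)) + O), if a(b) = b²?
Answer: -1209/6257 ≈ -0.19322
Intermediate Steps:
((-28)² + 425)/((-2035 - a(-48)) + O) = ((-28)² + 425)/((-2035 - 1*(-48)²) - 1918) = (784 + 425)/((-2035 - 1*2304) - 1918) = 1209/((-2035 - 2304) - 1918) = 1209/(-4339 - 1918) = 1209/(-6257) = 1209*(-1/6257) = -1209/6257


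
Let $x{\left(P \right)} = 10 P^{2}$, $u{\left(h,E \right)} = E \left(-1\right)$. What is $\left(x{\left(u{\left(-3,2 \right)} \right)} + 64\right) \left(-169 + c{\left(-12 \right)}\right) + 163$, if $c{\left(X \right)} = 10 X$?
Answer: $-29893$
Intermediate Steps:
$u{\left(h,E \right)} = - E$
$\left(x{\left(u{\left(-3,2 \right)} \right)} + 64\right) \left(-169 + c{\left(-12 \right)}\right) + 163 = \left(10 \left(\left(-1\right) 2\right)^{2} + 64\right) \left(-169 + 10 \left(-12\right)\right) + 163 = \left(10 \left(-2\right)^{2} + 64\right) \left(-169 - 120\right) + 163 = \left(10 \cdot 4 + 64\right) \left(-289\right) + 163 = \left(40 + 64\right) \left(-289\right) + 163 = 104 \left(-289\right) + 163 = -30056 + 163 = -29893$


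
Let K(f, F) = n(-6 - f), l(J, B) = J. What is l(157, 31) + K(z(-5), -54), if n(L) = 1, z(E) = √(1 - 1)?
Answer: 158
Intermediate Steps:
z(E) = 0 (z(E) = √0 = 0)
K(f, F) = 1
l(157, 31) + K(z(-5), -54) = 157 + 1 = 158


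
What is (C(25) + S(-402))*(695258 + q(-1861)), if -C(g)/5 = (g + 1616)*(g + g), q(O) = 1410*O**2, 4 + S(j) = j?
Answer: -2005634815361408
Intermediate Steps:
S(j) = -4 + j
C(g) = -10*g*(1616 + g) (C(g) = -5*(g + 1616)*(g + g) = -5*(1616 + g)*2*g = -10*g*(1616 + g))
(C(25) + S(-402))*(695258 + q(-1861)) = (-10*25*(1616 + 25) + (-4 - 402))*(695258 + 1410*(-1861)**2) = (-10*25*1641 - 406)*(695258 + 1410*3463321) = (-410250 - 406)*(695258 + 4883282610) = -410656*4883977868 = -2005634815361408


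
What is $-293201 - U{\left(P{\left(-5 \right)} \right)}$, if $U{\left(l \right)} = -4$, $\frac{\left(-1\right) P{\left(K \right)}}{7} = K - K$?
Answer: $-293197$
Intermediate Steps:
$P{\left(K \right)} = 0$ ($P{\left(K \right)} = - 7 \left(K - K\right) = \left(-7\right) 0 = 0$)
$-293201 - U{\left(P{\left(-5 \right)} \right)} = -293201 - -4 = -293201 + 4 = -293197$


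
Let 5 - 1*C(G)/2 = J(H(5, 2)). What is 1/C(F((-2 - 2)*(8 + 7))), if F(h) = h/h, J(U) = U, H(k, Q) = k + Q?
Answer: -¼ ≈ -0.25000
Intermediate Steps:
H(k, Q) = Q + k
F(h) = 1
C(G) = -4 (C(G) = 10 - 2*(2 + 5) = 10 - 2*7 = 10 - 14 = -4)
1/C(F((-2 - 2)*(8 + 7))) = 1/(-4) = -¼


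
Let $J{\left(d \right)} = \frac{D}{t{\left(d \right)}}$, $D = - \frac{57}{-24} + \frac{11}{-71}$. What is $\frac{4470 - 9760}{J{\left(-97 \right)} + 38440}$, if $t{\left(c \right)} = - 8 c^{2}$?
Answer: $- \frac{2331662720}{16943121907} \approx -0.13762$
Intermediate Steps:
$D = \frac{1261}{568}$ ($D = \left(-57\right) \left(- \frac{1}{24}\right) + 11 \left(- \frac{1}{71}\right) = \frac{19}{8} - \frac{11}{71} = \frac{1261}{568} \approx 2.2201$)
$J{\left(d \right)} = - \frac{1261}{4544 d^{2}}$ ($J{\left(d \right)} = \frac{1261}{568 \left(- 8 d^{2}\right)} = \frac{1261 \left(- \frac{1}{8 d^{2}}\right)}{568} = - \frac{1261}{4544 d^{2}}$)
$\frac{4470 - 9760}{J{\left(-97 \right)} + 38440} = \frac{4470 - 9760}{- \frac{1261}{4544 \cdot 9409} + 38440} = - \frac{5290}{\left(- \frac{1261}{4544}\right) \frac{1}{9409} + 38440} = - \frac{5290}{- \frac{13}{440768} + 38440} = - \frac{5290}{\frac{16943121907}{440768}} = \left(-5290\right) \frac{440768}{16943121907} = - \frac{2331662720}{16943121907}$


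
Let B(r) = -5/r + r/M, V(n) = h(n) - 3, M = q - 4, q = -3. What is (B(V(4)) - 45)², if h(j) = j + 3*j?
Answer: 18481401/8281 ≈ 2231.8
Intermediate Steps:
h(j) = 4*j
M = -7 (M = -3 - 4 = -7)
V(n) = -3 + 4*n (V(n) = 4*n - 3 = -3 + 4*n)
B(r) = -5/r - r/7 (B(r) = -5/r + r/(-7) = -5/r + r*(-⅐) = -5/r - r/7)
(B(V(4)) - 45)² = ((-5/(-3 + 4*4) - (-3 + 4*4)/7) - 45)² = ((-5/(-3 + 16) - (-3 + 16)/7) - 45)² = ((-5/13 - ⅐*13) - 45)² = ((-5*1/13 - 13/7) - 45)² = ((-5/13 - 13/7) - 45)² = (-204/91 - 45)² = (-4299/91)² = 18481401/8281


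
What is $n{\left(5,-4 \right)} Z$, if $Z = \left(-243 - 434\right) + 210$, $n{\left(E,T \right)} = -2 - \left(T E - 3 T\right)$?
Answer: $-2802$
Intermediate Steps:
$n{\left(E,T \right)} = -2 + 3 T - E T$ ($n{\left(E,T \right)} = -2 - \left(E T - 3 T\right) = -2 - \left(- 3 T + E T\right) = -2 + 3 T - E T$)
$Z = -467$ ($Z = -677 + 210 = -467$)
$n{\left(5,-4 \right)} Z = \left(-2 + 3 \left(-4\right) - 5 \left(-4\right)\right) \left(-467\right) = \left(-2 - 12 + 20\right) \left(-467\right) = 6 \left(-467\right) = -2802$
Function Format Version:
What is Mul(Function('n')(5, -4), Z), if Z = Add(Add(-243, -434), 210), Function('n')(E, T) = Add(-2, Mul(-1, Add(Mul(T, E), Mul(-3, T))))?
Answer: -2802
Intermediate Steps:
Function('n')(E, T) = Add(-2, Mul(3, T), Mul(-1, E, T)) (Function('n')(E, T) = Add(-2, Mul(-1, Add(Mul(E, T), Mul(-3, T)))) = Add(-2, Mul(-1, Add(Mul(-3, T), Mul(E, T)))) = Add(-2, Add(Mul(3, T), Mul(-1, E, T))) = Add(-2, Mul(3, T), Mul(-1, E, T)))
Z = -467 (Z = Add(-677, 210) = -467)
Mul(Function('n')(5, -4), Z) = Mul(Add(-2, Mul(3, -4), Mul(-1, 5, -4)), -467) = Mul(Add(-2, -12, 20), -467) = Mul(6, -467) = -2802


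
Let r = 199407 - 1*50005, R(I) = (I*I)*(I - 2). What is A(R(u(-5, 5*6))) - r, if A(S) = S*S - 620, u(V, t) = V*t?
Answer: 11696399849978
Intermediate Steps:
R(I) = I**2*(-2 + I)
A(S) = -620 + S**2 (A(S) = S**2 - 620 = -620 + S**2)
r = 149402 (r = 199407 - 50005 = 149402)
A(R(u(-5, 5*6))) - r = (-620 + ((-25*6)**2*(-2 - 25*6))**2) - 1*149402 = (-620 + ((-5*30)**2*(-2 - 5*30))**2) - 149402 = (-620 + ((-150)**2*(-2 - 150))**2) - 149402 = (-620 + (22500*(-152))**2) - 149402 = (-620 + (-3420000)**2) - 149402 = (-620 + 11696400000000) - 149402 = 11696399999380 - 149402 = 11696399849978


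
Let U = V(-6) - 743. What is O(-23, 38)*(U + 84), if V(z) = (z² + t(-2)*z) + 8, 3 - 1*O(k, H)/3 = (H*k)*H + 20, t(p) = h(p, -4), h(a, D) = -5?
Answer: -58257225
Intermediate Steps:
t(p) = -5
O(k, H) = -51 - 3*k*H² (O(k, H) = 9 - 3*((H*k)*H + 20) = 9 - 3*(k*H² + 20) = 9 - 3*(20 + k*H²) = 9 + (-60 - 3*k*H²) = -51 - 3*k*H²)
V(z) = 8 + z² - 5*z (V(z) = (z² - 5*z) + 8 = 8 + z² - 5*z)
U = -669 (U = (8 + (-6)² - 5*(-6)) - 743 = (8 + 36 + 30) - 743 = 74 - 743 = -669)
O(-23, 38)*(U + 84) = (-51 - 3*(-23)*38²)*(-669 + 84) = (-51 - 3*(-23)*1444)*(-585) = (-51 + 99636)*(-585) = 99585*(-585) = -58257225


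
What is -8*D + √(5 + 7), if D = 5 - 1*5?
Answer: 2*√3 ≈ 3.4641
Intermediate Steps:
D = 0 (D = 5 - 5 = 0)
-8*D + √(5 + 7) = -8*0 + √(5 + 7) = 0 + √12 = 0 + 2*√3 = 2*√3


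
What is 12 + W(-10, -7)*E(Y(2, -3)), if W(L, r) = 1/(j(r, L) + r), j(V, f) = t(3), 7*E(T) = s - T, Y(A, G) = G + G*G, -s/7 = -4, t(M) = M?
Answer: 157/14 ≈ 11.214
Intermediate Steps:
s = 28 (s = -7*(-4) = 28)
Y(A, G) = G + G**2
E(T) = 4 - T/7 (E(T) = (28 - T)/7 = 4 - T/7)
j(V, f) = 3
W(L, r) = 1/(3 + r)
12 + W(-10, -7)*E(Y(2, -3)) = 12 + (4 - (-3)*(1 - 3)/7)/(3 - 7) = 12 + (4 - (-3)*(-2)/7)/(-4) = 12 - (4 - 1/7*6)/4 = 12 - (4 - 6/7)/4 = 12 - 1/4*22/7 = 12 - 11/14 = 157/14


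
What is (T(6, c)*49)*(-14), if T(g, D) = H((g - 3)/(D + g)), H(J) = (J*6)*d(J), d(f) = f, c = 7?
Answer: -37044/169 ≈ -219.20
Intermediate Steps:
H(J) = 6*J² (H(J) = (J*6)*J = (6*J)*J = 6*J²)
T(g, D) = 6*(-3 + g)²/(D + g)² (T(g, D) = 6*((g - 3)/(D + g))² = 6*((-3 + g)/(D + g))² = 6*((-3 + g)²/(D + g)²) = 6*(-3 + g)²/(D + g)²)
(T(6, c)*49)*(-14) = ((6*(-3 + 6)²/(7 + 6)²)*49)*(-14) = ((6*3²/13²)*49)*(-14) = ((6*9*(1/169))*49)*(-14) = ((54/169)*49)*(-14) = (2646/169)*(-14) = -37044/169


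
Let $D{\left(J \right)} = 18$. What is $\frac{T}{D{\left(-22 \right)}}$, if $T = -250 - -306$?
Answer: $\frac{28}{9} \approx 3.1111$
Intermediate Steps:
$T = 56$ ($T = -250 + 306 = 56$)
$\frac{T}{D{\left(-22 \right)}} = \frac{56}{18} = 56 \cdot \frac{1}{18} = \frac{28}{9}$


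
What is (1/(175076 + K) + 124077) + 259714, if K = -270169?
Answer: 36495837562/95093 ≈ 3.8379e+5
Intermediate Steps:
(1/(175076 + K) + 124077) + 259714 = (1/(175076 - 270169) + 124077) + 259714 = (1/(-95093) + 124077) + 259714 = (-1/95093 + 124077) + 259714 = 11798854160/95093 + 259714 = 36495837562/95093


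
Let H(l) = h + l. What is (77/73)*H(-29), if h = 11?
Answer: -1386/73 ≈ -18.986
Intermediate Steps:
H(l) = 11 + l
(77/73)*H(-29) = (77/73)*(11 - 29) = (77*(1/73))*(-18) = (77/73)*(-18) = -1386/73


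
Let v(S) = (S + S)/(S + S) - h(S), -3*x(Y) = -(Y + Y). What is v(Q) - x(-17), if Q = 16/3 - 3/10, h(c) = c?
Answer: 73/10 ≈ 7.3000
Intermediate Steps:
x(Y) = 2*Y/3 (x(Y) = -(-1)*(Y + Y)/3 = -(-1)*2*Y/3 = -(-2)*Y/3 = 2*Y/3)
Q = 151/30 (Q = 16*(1/3) - 3*1/10 = 16/3 - 3/10 = 151/30 ≈ 5.0333)
v(S) = 1 - S (v(S) = (S + S)/(S + S) - S = (2*S)/((2*S)) - S = (2*S)*(1/(2*S)) - S = 1 - S)
v(Q) - x(-17) = (1 - 1*151/30) - 2*(-17)/3 = (1 - 151/30) - 1*(-34/3) = -121/30 + 34/3 = 73/10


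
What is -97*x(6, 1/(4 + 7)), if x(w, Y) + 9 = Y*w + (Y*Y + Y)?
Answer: 98067/121 ≈ 810.47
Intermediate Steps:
x(w, Y) = -9 + Y + Y² + Y*w (x(w, Y) = -9 + (Y*w + (Y*Y + Y)) = -9 + (Y*w + (Y² + Y)) = -9 + (Y*w + (Y + Y²)) = -9 + (Y + Y² + Y*w) = -9 + Y + Y² + Y*w)
-97*x(6, 1/(4 + 7)) = -97*(-9 + 1/(4 + 7) + (1/(4 + 7))² + 6/(4 + 7)) = -97*(-9 + 1/11 + (1/11)² + 6/11) = -97*(-9 + 1/11 + (1/11)² + (1/11)*6) = -97*(-9 + 1/11 + 1/121 + 6/11) = -97*(-1011/121) = 98067/121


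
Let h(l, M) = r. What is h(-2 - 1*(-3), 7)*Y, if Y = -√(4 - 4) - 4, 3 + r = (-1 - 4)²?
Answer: -88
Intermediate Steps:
r = 22 (r = -3 + (-1 - 4)² = -3 + (-5)² = -3 + 25 = 22)
h(l, M) = 22
Y = -4 (Y = -√0 - 4 = -1*0 - 4 = 0 - 4 = -4)
h(-2 - 1*(-3), 7)*Y = 22*(-4) = -88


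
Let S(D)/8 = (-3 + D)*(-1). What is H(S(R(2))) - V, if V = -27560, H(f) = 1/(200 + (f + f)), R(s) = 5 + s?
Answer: 3748161/136 ≈ 27560.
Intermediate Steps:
S(D) = 24 - 8*D (S(D) = 8*((-3 + D)*(-1)) = 8*(3 - D) = 24 - 8*D)
H(f) = 1/(200 + 2*f)
H(S(R(2))) - V = 1/(2*(100 + (24 - 8*(5 + 2)))) - 1*(-27560) = 1/(2*(100 + (24 - 8*7))) + 27560 = 1/(2*(100 + (24 - 56))) + 27560 = 1/(2*(100 - 32)) + 27560 = (½)/68 + 27560 = (½)*(1/68) + 27560 = 1/136 + 27560 = 3748161/136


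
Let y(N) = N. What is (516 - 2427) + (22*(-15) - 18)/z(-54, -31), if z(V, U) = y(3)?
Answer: -2027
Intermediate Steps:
z(V, U) = 3
(516 - 2427) + (22*(-15) - 18)/z(-54, -31) = (516 - 2427) + (22*(-15) - 18)/3 = -1911 + (-330 - 18)*(⅓) = -1911 - 348*⅓ = -1911 - 116 = -2027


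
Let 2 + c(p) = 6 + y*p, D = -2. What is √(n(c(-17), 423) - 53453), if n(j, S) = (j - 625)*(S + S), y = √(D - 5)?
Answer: √(-578819 - 14382*I*√7) ≈ 24.994 - 761.21*I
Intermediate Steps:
y = I*√7 (y = √(-2 - 5) = √(-7) = I*√7 ≈ 2.6458*I)
c(p) = 4 + I*p*√7 (c(p) = -2 + (6 + (I*√7)*p) = -2 + (6 + I*p*√7) = 4 + I*p*√7)
n(j, S) = 2*S*(-625 + j) (n(j, S) = (-625 + j)*(2*S) = 2*S*(-625 + j))
√(n(c(-17), 423) - 53453) = √(2*423*(-625 + (4 + I*(-17)*√7)) - 53453) = √(2*423*(-625 + (4 - 17*I*√7)) - 53453) = √(2*423*(-621 - 17*I*√7) - 53453) = √((-525366 - 14382*I*√7) - 53453) = √(-578819 - 14382*I*√7)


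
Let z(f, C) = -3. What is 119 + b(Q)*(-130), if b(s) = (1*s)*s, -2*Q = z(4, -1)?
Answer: -347/2 ≈ -173.50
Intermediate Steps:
Q = 3/2 (Q = -½*(-3) = 3/2 ≈ 1.5000)
b(s) = s² (b(s) = s*s = s²)
119 + b(Q)*(-130) = 119 + (3/2)²*(-130) = 119 + (9/4)*(-130) = 119 - 585/2 = -347/2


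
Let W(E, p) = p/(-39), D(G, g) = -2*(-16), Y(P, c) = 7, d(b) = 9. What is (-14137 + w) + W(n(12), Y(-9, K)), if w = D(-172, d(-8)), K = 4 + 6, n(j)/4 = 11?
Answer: -550102/39 ≈ -14105.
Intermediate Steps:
n(j) = 44 (n(j) = 4*11 = 44)
K = 10
D(G, g) = 32
W(E, p) = -p/39 (W(E, p) = p*(-1/39) = -p/39)
w = 32
(-14137 + w) + W(n(12), Y(-9, K)) = (-14137 + 32) - 1/39*7 = -14105 - 7/39 = -550102/39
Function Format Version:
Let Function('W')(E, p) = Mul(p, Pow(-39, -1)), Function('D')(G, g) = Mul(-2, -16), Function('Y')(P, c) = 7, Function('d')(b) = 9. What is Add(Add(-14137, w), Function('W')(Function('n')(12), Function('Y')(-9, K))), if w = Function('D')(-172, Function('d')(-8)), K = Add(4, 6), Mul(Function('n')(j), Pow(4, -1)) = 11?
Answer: Rational(-550102, 39) ≈ -14105.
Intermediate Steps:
Function('n')(j) = 44 (Function('n')(j) = Mul(4, 11) = 44)
K = 10
Function('D')(G, g) = 32
Function('W')(E, p) = Mul(Rational(-1, 39), p) (Function('W')(E, p) = Mul(p, Rational(-1, 39)) = Mul(Rational(-1, 39), p))
w = 32
Add(Add(-14137, w), Function('W')(Function('n')(12), Function('Y')(-9, K))) = Add(Add(-14137, 32), Mul(Rational(-1, 39), 7)) = Add(-14105, Rational(-7, 39)) = Rational(-550102, 39)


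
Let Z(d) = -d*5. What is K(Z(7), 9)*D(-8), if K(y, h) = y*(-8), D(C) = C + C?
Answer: -4480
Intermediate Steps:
Z(d) = -5*d
D(C) = 2*C
K(y, h) = -8*y
K(Z(7), 9)*D(-8) = (-(-40)*7)*(2*(-8)) = -8*(-35)*(-16) = 280*(-16) = -4480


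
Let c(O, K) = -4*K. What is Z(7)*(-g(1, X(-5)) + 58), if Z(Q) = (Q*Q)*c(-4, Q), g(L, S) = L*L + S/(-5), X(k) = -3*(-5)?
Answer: -82320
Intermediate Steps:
X(k) = 15
g(L, S) = L² - S/5 (g(L, S) = L² + S*(-⅕) = L² - S/5)
Z(Q) = -4*Q³ (Z(Q) = (Q*Q)*(-4*Q) = Q²*(-4*Q) = -4*Q³)
Z(7)*(-g(1, X(-5)) + 58) = (-4*7³)*(-(1² - ⅕*15) + 58) = (-4*343)*(-(1 - 3) + 58) = -1372*(-1*(-2) + 58) = -1372*(2 + 58) = -1372*60 = -82320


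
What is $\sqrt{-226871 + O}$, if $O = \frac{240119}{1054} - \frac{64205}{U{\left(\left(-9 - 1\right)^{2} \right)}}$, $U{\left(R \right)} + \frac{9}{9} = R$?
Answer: $\frac{i \sqrt{274974685308070}}{34782} \approx 476.75 i$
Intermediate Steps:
$U{\left(R \right)} = -1 + R$
$O = - \frac{43900289}{104346}$ ($O = \frac{240119}{1054} - \frac{64205}{-1 + \left(-9 - 1\right)^{2}} = 240119 \cdot \frac{1}{1054} - \frac{64205}{-1 + \left(-10\right)^{2}} = \frac{240119}{1054} - \frac{64205}{-1 + 100} = \frac{240119}{1054} - \frac{64205}{99} = - \frac{43900289}{104346} \approx -420.72$)
$\sqrt{-226871 + O} = \sqrt{-226871 - \frac{43900289}{104346}} = \sqrt{- \frac{23716981655}{104346}} = \frac{i \sqrt{274974685308070}}{34782}$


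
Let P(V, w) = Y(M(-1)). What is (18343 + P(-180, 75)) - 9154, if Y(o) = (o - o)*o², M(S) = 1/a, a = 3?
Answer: 9189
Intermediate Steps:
M(S) = ⅓ (M(S) = 1/3 = ⅓)
Y(o) = 0 (Y(o) = 0*o² = 0)
P(V, w) = 0
(18343 + P(-180, 75)) - 9154 = (18343 + 0) - 9154 = 18343 - 9154 = 9189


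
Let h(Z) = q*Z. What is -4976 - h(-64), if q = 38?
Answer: -2544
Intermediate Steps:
h(Z) = 38*Z
-4976 - h(-64) = -4976 - 38*(-64) = -4976 - 1*(-2432) = -4976 + 2432 = -2544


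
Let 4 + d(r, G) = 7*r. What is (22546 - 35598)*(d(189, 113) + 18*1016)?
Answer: -255910564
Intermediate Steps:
d(r, G) = -4 + 7*r
(22546 - 35598)*(d(189, 113) + 18*1016) = (22546 - 35598)*((-4 + 7*189) + 18*1016) = -13052*((-4 + 1323) + 18288) = -13052*(1319 + 18288) = -13052*19607 = -255910564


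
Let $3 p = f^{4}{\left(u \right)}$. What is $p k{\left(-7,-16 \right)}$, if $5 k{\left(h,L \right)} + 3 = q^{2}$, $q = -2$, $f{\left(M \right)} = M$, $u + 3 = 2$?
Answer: $\frac{1}{15} \approx 0.066667$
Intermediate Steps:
$u = -1$ ($u = -3 + 2 = -1$)
$p = \frac{1}{3}$ ($p = \frac{\left(-1\right)^{4}}{3} = \frac{1}{3} \cdot 1 = \frac{1}{3} \approx 0.33333$)
$k{\left(h,L \right)} = \frac{1}{5}$ ($k{\left(h,L \right)} = - \frac{3}{5} + \frac{\left(-2\right)^{2}}{5} = - \frac{3}{5} + \frac{1}{5} \cdot 4 = - \frac{3}{5} + \frac{4}{5} = \frac{1}{5}$)
$p k{\left(-7,-16 \right)} = \frac{1}{3} \cdot \frac{1}{5} = \frac{1}{15}$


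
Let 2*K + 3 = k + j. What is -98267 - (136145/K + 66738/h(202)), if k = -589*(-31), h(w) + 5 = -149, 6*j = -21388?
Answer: -23720051075/242407 ≈ -97852.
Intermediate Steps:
j = -10694/3 (j = (1/6)*(-21388) = -10694/3 ≈ -3564.7)
h(w) = -154 (h(w) = -5 - 149 = -154)
k = 18259
K = 22037/3 (K = -3/2 + (18259 - 10694/3)/2 = -3/2 + (1/2)*(44083/3) = -3/2 + 44083/6 = 22037/3 ≈ 7345.7)
-98267 - (136145/K + 66738/h(202)) = -98267 - (136145/(22037/3) + 66738/(-154)) = -98267 - (136145*(3/22037) + 66738*(-1/154)) = -98267 - (408435/22037 - 4767/11) = -98267 - 1*(-100557594/242407) = -98267 + 100557594/242407 = -23720051075/242407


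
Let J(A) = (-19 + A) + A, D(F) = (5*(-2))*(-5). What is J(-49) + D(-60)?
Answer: -67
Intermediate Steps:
D(F) = 50 (D(F) = -10*(-5) = 50)
J(A) = -19 + 2*A
J(-49) + D(-60) = (-19 + 2*(-49)) + 50 = (-19 - 98) + 50 = -117 + 50 = -67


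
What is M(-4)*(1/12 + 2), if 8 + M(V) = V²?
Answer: 50/3 ≈ 16.667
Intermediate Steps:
M(V) = -8 + V²
M(-4)*(1/12 + 2) = (-8 + (-4)²)*(1/12 + 2) = (-8 + 16)*(1/12 + 2) = 8*(25/12) = 50/3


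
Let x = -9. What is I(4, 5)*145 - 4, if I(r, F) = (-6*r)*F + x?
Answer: -18709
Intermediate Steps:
I(r, F) = -9 - 6*F*r (I(r, F) = (-6*r)*F - 9 = -6*F*r - 9 = -9 - 6*F*r)
I(4, 5)*145 - 4 = (-9 - 6*5*4)*145 - 4 = (-9 - 120)*145 - 4 = -129*145 - 4 = -18705 - 4 = -18709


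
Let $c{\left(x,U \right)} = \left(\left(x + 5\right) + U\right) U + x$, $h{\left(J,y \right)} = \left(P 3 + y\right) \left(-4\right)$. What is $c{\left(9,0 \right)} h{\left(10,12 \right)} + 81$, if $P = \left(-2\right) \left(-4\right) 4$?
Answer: $-3807$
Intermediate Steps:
$P = 32$ ($P = 8 \cdot 4 = 32$)
$h{\left(J,y \right)} = -384 - 4 y$ ($h{\left(J,y \right)} = \left(32 \cdot 3 + y\right) \left(-4\right) = \left(96 + y\right) \left(-4\right) = -384 - 4 y$)
$c{\left(x,U \right)} = x + U \left(5 + U + x\right)$ ($c{\left(x,U \right)} = \left(\left(5 + x\right) + U\right) U + x = \left(5 + U + x\right) U + x = U \left(5 + U + x\right) + x = x + U \left(5 + U + x\right)$)
$c{\left(9,0 \right)} h{\left(10,12 \right)} + 81 = \left(9 + 0^{2} + 5 \cdot 0 + 0 \cdot 9\right) \left(-384 - 48\right) + 81 = \left(9 + 0 + 0 + 0\right) \left(-384 - 48\right) + 81 = 9 \left(-432\right) + 81 = -3888 + 81 = -3807$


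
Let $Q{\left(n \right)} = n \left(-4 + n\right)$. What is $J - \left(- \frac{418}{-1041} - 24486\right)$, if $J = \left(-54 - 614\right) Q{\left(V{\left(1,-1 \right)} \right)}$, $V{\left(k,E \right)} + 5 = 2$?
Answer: $\frac{10886360}{1041} \approx 10458.0$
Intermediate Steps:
$V{\left(k,E \right)} = -3$ ($V{\left(k,E \right)} = -5 + 2 = -3$)
$J = -14028$ ($J = \left(-54 - 614\right) \left(- 3 \left(-4 - 3\right)\right) = - 668 \left(\left(-3\right) \left(-7\right)\right) = \left(-668\right) 21 = -14028$)
$J - \left(- \frac{418}{-1041} - 24486\right) = -14028 - \left(- \frac{418}{-1041} - 24486\right) = -14028 - \left(\left(-418\right) \left(- \frac{1}{1041}\right) - 24486\right) = -14028 - \left(\frac{418}{1041} - 24486\right) = -14028 - - \frac{25489508}{1041} = -14028 + \frac{25489508}{1041} = \frac{10886360}{1041}$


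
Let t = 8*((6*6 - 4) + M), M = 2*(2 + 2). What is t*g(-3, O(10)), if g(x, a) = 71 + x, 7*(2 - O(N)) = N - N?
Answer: 21760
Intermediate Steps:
O(N) = 2 (O(N) = 2 - (N - N)/7 = 2 - ⅐*0 = 2 + 0 = 2)
M = 8 (M = 2*4 = 8)
t = 320 (t = 8*((6*6 - 4) + 8) = 8*((36 - 4) + 8) = 8*(32 + 8) = 8*40 = 320)
t*g(-3, O(10)) = 320*(71 - 3) = 320*68 = 21760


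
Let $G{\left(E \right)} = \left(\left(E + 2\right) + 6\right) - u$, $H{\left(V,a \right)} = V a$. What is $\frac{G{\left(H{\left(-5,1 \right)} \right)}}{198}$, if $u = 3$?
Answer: $0$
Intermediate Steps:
$G{\left(E \right)} = 5 + E$ ($G{\left(E \right)} = \left(\left(E + 2\right) + 6\right) - 3 = \left(\left(2 + E\right) + 6\right) - 3 = \left(8 + E\right) - 3 = 5 + E$)
$\frac{G{\left(H{\left(-5,1 \right)} \right)}}{198} = \frac{5 - 5}{198} = \left(5 - 5\right) \frac{1}{198} = 0 \cdot \frac{1}{198} = 0$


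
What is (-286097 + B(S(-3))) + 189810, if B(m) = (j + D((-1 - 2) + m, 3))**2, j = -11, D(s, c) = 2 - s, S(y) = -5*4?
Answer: -96091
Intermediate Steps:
S(y) = -20
B(m) = (-6 - m)**2 (B(m) = (-11 + (2 - ((-1 - 2) + m)))**2 = (-11 + (2 - (-3 + m)))**2 = (-11 + (2 + (3 - m)))**2 = (-11 + (5 - m))**2 = (-6 - m)**2)
(-286097 + B(S(-3))) + 189810 = (-286097 + (6 - 20)**2) + 189810 = (-286097 + (-14)**2) + 189810 = (-286097 + 196) + 189810 = -285901 + 189810 = -96091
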